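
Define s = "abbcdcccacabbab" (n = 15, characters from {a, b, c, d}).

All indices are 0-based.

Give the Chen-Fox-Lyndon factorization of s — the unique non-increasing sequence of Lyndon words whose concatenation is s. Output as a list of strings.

emit factor 1: 'abbcdcccac' (i=0, period=10)
emit factor 2: 'abb' (i=10, period=3)
emit factor 3: 'ab' (i=13, period=2)

["abbcdcccac", "abb", "ab"]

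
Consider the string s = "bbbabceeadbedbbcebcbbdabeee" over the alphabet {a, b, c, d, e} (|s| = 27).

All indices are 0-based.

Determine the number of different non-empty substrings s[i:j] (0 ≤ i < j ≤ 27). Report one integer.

rank | idx | suffix
   0 |   3 | abceeadbedbbcebcbbdabeee
   1 |  22 | abeee
   2 |   8 | adbedbbcebcbbdabeee
   3 |   2 | babceeadbedbbcebcbbdabeee
   4 |   1 | bbabceeadbedbbcebcbbdabeee
   5 |   0 | bbbabceeadbedbbcebcbbdabeee
   6 |  13 | bbcebcbbdabeee
   7 |  19 | bbdabeee
   8 |  17 | bcbbdabeee
   9 |  14 | bcebcbbdabeee
  10 |   4 | bceeadbedbbcebcbbdabeee
  11 |  20 | bdabeee
  12 |  10 | bedbbcebcbbdabeee
  13 |  23 | beee
  14 |  18 | cbbdabeee
  15 |  15 | cebcbbdabeee
  16 |   5 | ceeadbedbbcebcbbdabeee
  17 |  21 | dabeee
  18 |  12 | dbbcebcbbdabeee
  19 |   9 | dbedbbcebcbbdabeee
  20 |  26 | e
  21 |   7 | eadbedbbcebcbbdabeee
  22 |  16 | ebcbbdabeee
  23 |  11 | edbbcebcbbdabeee
  24 |  25 | ee
  25 |   6 | eeadbedbbcebcbbdabeee
  26 |  24 | eee

SA = [3, 22, 8, 2, 1, 0, 13, 19, 17, 14, 4, 20, 10, 23, 18, 15, 5, 21, 12, 9, 26, 7, 16, 11, 25, 6, 24]
i: (SA[i-1],SA[i]) lcp shared
  1: (3,22) 2 'ab'
  2: (22,8) 1 'a'
  3: (8,2) 0 ''
  4: (2,1) 1 'b'
  5: (1,0) 2 'bb'
  6: (0,13) 2 'bb'
  7: (13,19) 2 'bb'
  8: (19,17) 1 'b'
  9: (17,14) 2 'bc'
  10: (14,4) 3 'bce'
  11: (4,20) 1 'b'
  12: (20,10) 1 'b'
  13: (10,23) 2 'be'
  14: (23,18) 0 ''
  15: (18,15) 1 'c'
  16: (15,5) 2 'ce'
  17: (5,21) 0 ''
  18: (21,12) 1 'd'
  19: (12,9) 2 'db'
  20: (9,26) 0 ''
  21: (26,7) 1 'e'
  22: (7,16) 1 'e'
  23: (16,11) 1 'e'
  24: (11,25) 1 'e'
  25: (25,6) 2 'ee'
  26: (6,24) 2 'ee'

n(n+1)/2 = 27·28/2 = 378
Σ LCP = 0 + 2 + 1 + 0 + 1 + 2 + 2 + 2 + 1 + 2 + 3 + 1 + 1 + 2 + 0 + 1 + 2 + 0 + 1 + 2 + 0 + 1 + 1 + 1 + 1 + 2 + 2 = 34
distinct = 378 − 34 = 344

344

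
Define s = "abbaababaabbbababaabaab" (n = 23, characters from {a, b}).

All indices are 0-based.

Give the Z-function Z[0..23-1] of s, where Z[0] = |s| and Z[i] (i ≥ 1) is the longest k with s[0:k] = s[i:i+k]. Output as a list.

Z[0]=23
i=1: i≥r, start 0; Z[1]=0
i=2: i≥r, start 0; Z[2]=0
i=3: i≥r, start 0; Z[3]=1 grow→box=[3,4)
i=4: i≥r, start 0; Z[4]=2 grow→box=[4,6)
i=5: min(r-i=1, Z[1]=0)=0; Z[5]=0
i=6: i≥r, start 0; Z[6]=2 grow→box=[6,8)
i=7: min(r-i=1, Z[1]=0)=0; Z[7]=0
i=8: i≥r, start 0; Z[8]=1 grow→box=[8,9)
i=9: i≥r, start 0; Z[9]=3 grow→box=[9,12)
i=10: min(r-i=2, Z[1]=0)=0; Z[10]=0
i=11: min(r-i=1, Z[2]=0)=0; Z[11]=0
i=12: i≥r, start 0; Z[12]=0
i=13: i≥r, start 0; Z[13]=2 grow→box=[13,15)
i=14: min(r-i=1, Z[1]=0)=0; Z[14]=0
i=15: i≥r, start 0; Z[15]=2 grow→box=[15,17)
i=16: min(r-i=1, Z[1]=0)=0; Z[16]=0
i=17: i≥r, start 0; Z[17]=1 grow→box=[17,18)
i=18: i≥r, start 0; Z[18]=2 grow→box=[18,20)
i=19: min(r-i=1, Z[1]=0)=0; Z[19]=0
i=20: i≥r, start 0; Z[20]=1 grow→box=[20,21)
i=21: i≥r, start 0; Z[21]=2 grow→box=[21,23)
i=22: min(r-i=1, Z[1]=0)=0; Z[22]=0

[23, 0, 0, 1, 2, 0, 2, 0, 1, 3, 0, 0, 0, 2, 0, 2, 0, 1, 2, 0, 1, 2, 0]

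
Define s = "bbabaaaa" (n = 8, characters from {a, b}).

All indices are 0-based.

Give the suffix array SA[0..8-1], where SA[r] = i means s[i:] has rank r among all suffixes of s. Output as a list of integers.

[7, 6, 5, 4, 2, 3, 1, 0]

rank | idx | suffix
   0 |   7 | a
   1 |   6 | aa
   2 |   5 | aaa
   3 |   4 | aaaa
   4 |   2 | abaaaa
   5 |   3 | baaaa
   6 |   1 | babaaaa
   7 |   0 | bbabaaaa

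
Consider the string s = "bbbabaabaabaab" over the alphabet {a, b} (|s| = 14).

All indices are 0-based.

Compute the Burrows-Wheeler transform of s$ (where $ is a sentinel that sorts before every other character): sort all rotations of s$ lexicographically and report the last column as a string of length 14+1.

rank  rotation         last
    0  $bbbabaabaabaab  b
    1  aab$bbbabaabaab  b
    2  aabaab$bbbabaab  b
    3  aabaabaab$bbbab  b
    4  ab$bbbabaabaaba  a
    5  abaab$bbbabaaba  a
    6  abaabaab$bbbaba  a
    7  abaabaabaab$bbb  b
    8  b$bbbabaabaabaa  a
    9  baab$bbbabaabaa  a
   10  baabaab$bbbabaa  a
   11  baabaabaab$bbba  a
   12  babaabaabaab$bb  b
   13  bbabaabaabaab$b  b
   14  bbbabaabaabaab$  $

bbbbaaabaaaabb$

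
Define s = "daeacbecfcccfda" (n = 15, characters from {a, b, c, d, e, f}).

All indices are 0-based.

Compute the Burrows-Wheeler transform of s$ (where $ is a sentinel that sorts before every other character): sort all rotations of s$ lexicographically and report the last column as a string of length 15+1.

adedcafcecf$abcc

rank  rotation          last
    0  $daeacbecfcccfda  a
    1  a$daeacbecfcccfd  d
    2  acbecfcccfda$dae  e
    3  aeacbecfcccfda$d  d
    4  becfcccfda$daeac  c
    5  cbecfcccfda$daea  a
    6  cccfda$daeacbecf  f
    7  ccfda$daeacbecfc  c
    8  cfcccfda$daeacbe  e
    9  cfda$daeacbecfcc  c
   10  da$daeacbecfcccf  f
   11  daeacbecfcccfda$  $
   12  eacbecfcccfda$da  a
   13  ecfcccfda$daeacb  b
   14  fcccfda$daeacbec  c
   15  fda$daeacbecfccc  c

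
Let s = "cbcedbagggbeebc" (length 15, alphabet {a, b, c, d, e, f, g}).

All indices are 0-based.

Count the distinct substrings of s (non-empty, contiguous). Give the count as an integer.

rank | idx | suffix
   0 |   6 | agggbeebc
   1 |   5 | bagggbeebc
   2 |  13 | bc
   3 |   1 | bcedbagggbeebc
   4 |  10 | beebc
   5 |  14 | c
   6 |   0 | cbcedbagggbeebc
   7 |   2 | cedbagggbeebc
   8 |   4 | dbagggbeebc
   9 |  12 | ebc
  10 |   3 | edbagggbeebc
  11 |  11 | eebc
  12 |   9 | gbeebc
  13 |   8 | ggbeebc
  14 |   7 | gggbeebc

SA = [6, 5, 13, 1, 10, 14, 0, 2, 4, 12, 3, 11, 9, 8, 7]
rank  pair      lcp
   1  s[6:],s[5:]  0  ''
   2  s[5:],s[13:]  1  'b'
   3  s[13:],s[1:]  2  'bc'
   4  s[1:],s[10:]  1  'b'
   5  s[10:],s[14:]  0  ''
   6  s[14:],s[0:]  1  'c'
   7  s[0:],s[2:]  1  'c'
   8  s[2:],s[4:]  0  ''
   9  s[4:],s[12:]  0  ''
  10  s[12:],s[3:]  1  'e'
  11  s[3:],s[11:]  1  'e'
  12  s[11:],s[9:]  0  ''
  13  s[9:],s[8:]  1  'g'
  14  s[8:],s[7:]  2  'gg'

n(n+1)/2 = 15·16/2 = 120
Σ LCP = 0 + 0 + 1 + 2 + 1 + 0 + 1 + 1 + 0 + 0 + 1 + 1 + 0 + 1 + 2 = 11
distinct = 120 − 11 = 109

109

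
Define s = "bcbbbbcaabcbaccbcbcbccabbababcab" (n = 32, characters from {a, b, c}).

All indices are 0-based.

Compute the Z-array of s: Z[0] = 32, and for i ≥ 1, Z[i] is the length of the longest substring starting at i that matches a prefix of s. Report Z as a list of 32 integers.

Z[0]=32
i=1: fresh scan; Z[1]=0
i=2: fresh scan; Z[2]=1 scan→box=[2,3)
i=3: fresh scan; Z[3]=1 scan→box=[3,4)
i=4: fresh scan; Z[4]=1 scan→box=[4,5)
i=5: fresh scan; Z[5]=2 scan→box=[5,7)
i=6: min(r-i=1, Z[1]=0)=0; Z[6]=0
i=7: fresh scan; Z[7]=0
i=8: fresh scan; Z[8]=0
i=9: fresh scan; Z[9]=3 scan→box=[9,12)
i=10: min(r-i=2, Z[1]=0)=0; Z[10]=0
i=11: min(r-i=1, Z[2]=1)=1; Z[11]=1
i=12: fresh scan; Z[12]=0
i=13: fresh scan; Z[13]=0
i=14: fresh scan; Z[14]=0
i=15: fresh scan; Z[15]=3 scan→box=[15,18)
i=16: min(r-i=2, Z[1]=0)=0; Z[16]=0
i=17: min(r-i=1, Z[2]=1)=1; Z[17]=3 scan→box=[17,20)
i=18: min(r-i=2, Z[1]=0)=0; Z[18]=0
i=19: min(r-i=1, Z[2]=1)=1; Z[19]=2 scan→box=[19,21)
i=20: min(r-i=1, Z[1]=0)=0; Z[20]=0
i=21: fresh scan; Z[21]=0
i=22: fresh scan; Z[22]=0
i=23: fresh scan; Z[23]=1 scan→box=[23,24)
i=24: fresh scan; Z[24]=1 scan→box=[24,25)
i=25: fresh scan; Z[25]=0
i=26: fresh scan; Z[26]=1 scan→box=[26,27)
i=27: fresh scan; Z[27]=0
i=28: fresh scan; Z[28]=2 scan→box=[28,30)
i=29: min(r-i=1, Z[1]=0)=0; Z[29]=0
i=30: fresh scan; Z[30]=0
i=31: fresh scan; Z[31]=1 scan→box=[31,32)

[32, 0, 1, 1, 1, 2, 0, 0, 0, 3, 0, 1, 0, 0, 0, 3, 0, 3, 0, 2, 0, 0, 0, 1, 1, 0, 1, 0, 2, 0, 0, 1]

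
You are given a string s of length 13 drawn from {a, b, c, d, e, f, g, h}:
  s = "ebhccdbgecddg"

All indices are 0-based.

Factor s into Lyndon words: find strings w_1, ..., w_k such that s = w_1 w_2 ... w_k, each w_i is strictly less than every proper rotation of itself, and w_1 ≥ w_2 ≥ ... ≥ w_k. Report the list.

["e", "bhccd", "bgecddg"]

emit factor 1: 'e' (i=0, period=1)
emit factor 2: 'bhccd' (i=1, period=5)
emit factor 3: 'bgecddg' (i=6, period=7)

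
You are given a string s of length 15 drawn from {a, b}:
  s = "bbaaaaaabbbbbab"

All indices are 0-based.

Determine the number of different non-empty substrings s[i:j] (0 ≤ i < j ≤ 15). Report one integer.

87

sorted suffixes:
  #0 SA[0]=2  'aaaaaabbbbbab'
  #1 SA[1]=3  'aaaaabbbbbab'
  #2 SA[2]=4  'aaaabbbbbab'
  #3 SA[3]=5  'aaabbbbbab'
  #4 SA[4]=6  'aabbbbbab'
  #5 SA[5]=13  'ab'
  #6 SA[6]=7  'abbbbbab'
  #7 SA[7]=14  'b'
  #8 SA[8]=1  'baaaaaabbbbbab'
  #9 SA[9]=12  'bab'
  #10 SA[10]=0  'bbaaaaaabbbbbab'
  #11 SA[11]=11  'bbab'
  #12 SA[12]=10  'bbbab'
  #13 SA[13]=9  'bbbbab'
  #14 SA[14]=8  'bbbbbab'

SA = [2, 3, 4, 5, 6, 13, 7, 14, 1, 12, 0, 11, 10, 9, 8]
[i] adj suffixes → lcp
  [1] 2/3 → 5 ('aaaaa')
  [2] 3/4 → 4 ('aaaa')
  [3] 4/5 → 3 ('aaa')
  [4] 5/6 → 2 ('aa')
  [5] 6/13 → 1 ('a')
  [6] 13/7 → 2 ('ab')
  [7] 7/14 → 0 ('')
  [8] 14/1 → 1 ('b')
  [9] 1/12 → 2 ('ba')
  [10] 12/0 → 1 ('b')
  [11] 0/11 → 3 ('bba')
  [12] 11/10 → 2 ('bb')
  [13] 10/9 → 3 ('bbb')
  [14] 9/8 → 4 ('bbbb')

n(n+1)/2 = 15·16/2 = 120
Σ LCP = 0 + 5 + 4 + 3 + 2 + 1 + 2 + 0 + 1 + 2 + 1 + 3 + 2 + 3 + 4 = 33
distinct = 120 − 33 = 87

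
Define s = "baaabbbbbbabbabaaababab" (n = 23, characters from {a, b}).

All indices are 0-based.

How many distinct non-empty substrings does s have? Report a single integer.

215

rank→(start, suffix):
  0 → (15, 'aaababab')
  1 → (1, 'aaabbbbbbabbabaaababab')
  2 → (16, 'aababab')
  3 → (2, 'aabbbbbbabbabaaababab')
  4 → (21, 'ab')
  5 → (13, 'abaaababab')
  6 → (19, 'abab')
  7 → (17, 'ababab')
  8 → (10, 'abbabaaababab')
  9 → (3, 'abbbbbbabbabaaababab')
  10 → (22, 'b')
  11 → (14, 'baaababab')
  12 → (0, 'baaabbbbbbabbabaaababab')
  13 → (20, 'bab')
  14 → (12, 'babaaababab')
  15 → (18, 'babab')
  16 → (9, 'babbabaaababab')
  17 → (11, 'bbabaaababab')
  18 → (8, 'bbabbabaaababab')
  19 → (7, 'bbbabbabaaababab')
  20 → (6, 'bbbbabbabaaababab')
  21 → (5, 'bbbbbabbabaaababab')
  22 → (4, 'bbbbbbabbabaaababab')

SA = [15, 1, 16, 2, 21, 13, 19, 17, 10, 3, 22, 14, 0, 20, 12, 18, 9, 11, 8, 7, 6, 5, 4]
rank  pair      lcp
   1  s[15:],s[1:]  4  'aaab'
   2  s[1:],s[16:]  2  'aa'
   3  s[16:],s[2:]  3  'aab'
   4  s[2:],s[21:]  1  'a'
   5  s[21:],s[13:]  2  'ab'
   6  s[13:],s[19:]  3  'aba'
   7  s[19:],s[17:]  4  'abab'
   8  s[17:],s[10:]  2  'ab'
   9  s[10:],s[3:]  3  'abb'
  10  s[3:],s[22:]  0  ''
  11  s[22:],s[14:]  1  'b'
  12  s[14:],s[0:]  5  'baaab'
  13  s[0:],s[20:]  2  'ba'
  14  s[20:],s[12:]  3  'bab'
  15  s[12:],s[18:]  4  'baba'
  16  s[18:],s[9:]  3  'bab'
  17  s[9:],s[11:]  1  'b'
  18  s[11:],s[8:]  4  'bbab'
  19  s[8:],s[7:]  2  'bb'
  20  s[7:],s[6:]  3  'bbb'
  21  s[6:],s[5:]  4  'bbbb'
  22  s[5:],s[4:]  5  'bbbbb'

n(n+1)/2 = 23·24/2 = 276
Σ LCP = 0 + 4 + 2 + 3 + 1 + 2 + 3 + 4 + 2 + 3 + 0 + 1 + 5 + 2 + 3 + 4 + 3 + 1 + 4 + 2 + 3 + 4 + 5 = 61
distinct = 276 − 61 = 215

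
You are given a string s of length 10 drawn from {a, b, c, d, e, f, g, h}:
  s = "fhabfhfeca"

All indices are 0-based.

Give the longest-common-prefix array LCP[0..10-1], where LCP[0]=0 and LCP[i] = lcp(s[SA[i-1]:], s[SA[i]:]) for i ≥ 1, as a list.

sorted suffixes:
  #0 SA[0]=9  'a'
  #1 SA[1]=2  'abfhfeca'
  #2 SA[2]=3  'bfhfeca'
  #3 SA[3]=8  'ca'
  #4 SA[4]=7  'eca'
  #5 SA[5]=6  'feca'
  #6 SA[6]=0  'fhabfhfeca'
  #7 SA[7]=4  'fhfeca'
  #8 SA[8]=1  'habfhfeca'
  #9 SA[9]=5  'hfeca'

SA = [9, 2, 3, 8, 7, 6, 0, 4, 1, 5]
[i] adj suffixes → lcp
  [1] 9/2 → 1 ('a')
  [2] 2/3 → 0 ('')
  [3] 3/8 → 0 ('')
  [4] 8/7 → 0 ('')
  [5] 7/6 → 0 ('')
  [6] 6/0 → 1 ('f')
  [7] 0/4 → 2 ('fh')
  [8] 4/1 → 0 ('')
  [9] 1/5 → 1 ('h')

[0, 1, 0, 0, 0, 0, 1, 2, 0, 1]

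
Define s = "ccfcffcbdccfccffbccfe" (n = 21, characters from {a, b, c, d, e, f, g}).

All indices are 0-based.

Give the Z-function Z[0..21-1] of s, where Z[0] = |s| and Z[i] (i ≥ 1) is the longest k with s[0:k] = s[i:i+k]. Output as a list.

Z[0]=21
i=1: i≥r, start 0; Z[1]=1 grow→box=[1,2)
i=2: i≥r, start 0; Z[2]=0
i=3: i≥r, start 0; Z[3]=1 grow→box=[3,4)
i=4: i≥r, start 0; Z[4]=0
i=5: i≥r, start 0; Z[5]=0
i=6: i≥r, start 0; Z[6]=1 grow→box=[6,7)
i=7: i≥r, start 0; Z[7]=0
i=8: i≥r, start 0; Z[8]=0
i=9: i≥r, start 0; Z[9]=4 grow→box=[9,13)
i=10: min(r-i=3, Z[1]=1)=1; Z[10]=1
i=11: min(r-i=2, Z[2]=0)=0; Z[11]=0
i=12: min(r-i=1, Z[3]=1)=1; Z[12]=3 grow→box=[12,15)
i=13: min(r-i=2, Z[1]=1)=1; Z[13]=1
i=14: min(r-i=1, Z[2]=0)=0; Z[14]=0
i=15: i≥r, start 0; Z[15]=0
i=16: i≥r, start 0; Z[16]=0
i=17: i≥r, start 0; Z[17]=3 grow→box=[17,20)
i=18: min(r-i=2, Z[1]=1)=1; Z[18]=1
i=19: min(r-i=1, Z[2]=0)=0; Z[19]=0
i=20: i≥r, start 0; Z[20]=0

[21, 1, 0, 1, 0, 0, 1, 0, 0, 4, 1, 0, 3, 1, 0, 0, 0, 3, 1, 0, 0]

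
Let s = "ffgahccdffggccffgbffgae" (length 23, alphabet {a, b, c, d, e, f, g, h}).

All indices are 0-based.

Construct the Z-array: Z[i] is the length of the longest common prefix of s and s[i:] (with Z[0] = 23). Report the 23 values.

[23, 1, 0, 0, 0, 0, 0, 0, 3, 1, 0, 0, 0, 0, 3, 1, 0, 0, 4, 1, 0, 0, 0]

Z[0]=23
i=1: i≥r, start 0; Z[1]=1 grow→box=[1,2)
i=2: i≥r, start 0; Z[2]=0
i=3: i≥r, start 0; Z[3]=0
i=4: i≥r, start 0; Z[4]=0
i=5: i≥r, start 0; Z[5]=0
i=6: i≥r, start 0; Z[6]=0
i=7: i≥r, start 0; Z[7]=0
i=8: i≥r, start 0; Z[8]=3 grow→box=[8,11)
i=9: min(r-i=2, Z[1]=1)=1; Z[9]=1
i=10: min(r-i=1, Z[2]=0)=0; Z[10]=0
i=11: i≥r, start 0; Z[11]=0
i=12: i≥r, start 0; Z[12]=0
i=13: i≥r, start 0; Z[13]=0
i=14: i≥r, start 0; Z[14]=3 grow→box=[14,17)
i=15: min(r-i=2, Z[1]=1)=1; Z[15]=1
i=16: min(r-i=1, Z[2]=0)=0; Z[16]=0
i=17: i≥r, start 0; Z[17]=0
i=18: i≥r, start 0; Z[18]=4 grow→box=[18,22)
i=19: min(r-i=3, Z[1]=1)=1; Z[19]=1
i=20: min(r-i=2, Z[2]=0)=0; Z[20]=0
i=21: min(r-i=1, Z[3]=0)=0; Z[21]=0
i=22: i≥r, start 0; Z[22]=0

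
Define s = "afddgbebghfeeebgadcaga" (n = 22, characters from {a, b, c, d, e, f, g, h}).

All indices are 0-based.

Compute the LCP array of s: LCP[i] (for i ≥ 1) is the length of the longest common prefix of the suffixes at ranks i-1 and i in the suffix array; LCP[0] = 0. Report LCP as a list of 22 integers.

[0, 1, 1, 1, 0, 1, 2, 0, 0, 1, 1, 0, 3, 1, 2, 0, 1, 0, 2, 1, 1, 0]

rank | idx | suffix
   0 |  21 | a
   1 |  16 | adcaga
   2 |   0 | afddgbebghfeeebgadcaga
   3 |  19 | aga
   4 |   5 | bebghfeeebgadcaga
   5 |  14 | bgadcaga
   6 |   7 | bghfeeebgadcaga
   7 |  18 | caga
   8 |  17 | dcaga
   9 |   2 | ddgbebghfeeebgadcaga
  10 |   3 | dgbebghfeeebgadcaga
  11 |  13 | ebgadcaga
  12 |   6 | ebghfeeebgadcaga
  13 |  12 | eebgadcaga
  14 |  11 | eeebgadcaga
  15 |   1 | fddgbebghfeeebgadcaga
  16 |  10 | feeebgadcaga
  17 |  20 | ga
  18 |  15 | gadcaga
  19 |   4 | gbebghfeeebgadcaga
  20 |   8 | ghfeeebgadcaga
  21 |   9 | hfeeebgadcaga

SA = [21, 16, 0, 19, 5, 14, 7, 18, 17, 2, 3, 13, 6, 12, 11, 1, 10, 20, 15, 4, 8, 9]
rank  pair      lcp
   1  s[21:],s[16:]  1  'a'
   2  s[16:],s[0:]  1  'a'
   3  s[0:],s[19:]  1  'a'
   4  s[19:],s[5:]  0  ''
   5  s[5:],s[14:]  1  'b'
   6  s[14:],s[7:]  2  'bg'
   7  s[7:],s[18:]  0  ''
   8  s[18:],s[17:]  0  ''
   9  s[17:],s[2:]  1  'd'
  10  s[2:],s[3:]  1  'd'
  11  s[3:],s[13:]  0  ''
  12  s[13:],s[6:]  3  'ebg'
  13  s[6:],s[12:]  1  'e'
  14  s[12:],s[11:]  2  'ee'
  15  s[11:],s[1:]  0  ''
  16  s[1:],s[10:]  1  'f'
  17  s[10:],s[20:]  0  ''
  18  s[20:],s[15:]  2  'ga'
  19  s[15:],s[4:]  1  'g'
  20  s[4:],s[8:]  1  'g'
  21  s[8:],s[9:]  0  ''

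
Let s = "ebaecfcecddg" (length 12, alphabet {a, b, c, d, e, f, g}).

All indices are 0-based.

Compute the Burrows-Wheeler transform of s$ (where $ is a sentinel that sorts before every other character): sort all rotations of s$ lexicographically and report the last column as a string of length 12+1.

gbeefecd$cacd

rank  rotation       last
    0  $ebaecfcecddg  g
    1  aecfcecddg$eb  b
    2  baecfcecddg$e  e
    3  cddg$ebaecfce  e
    4  cecddg$ebaecf  f
    5  cfcecddg$ebae  e
    6  ddg$ebaecfcec  c
    7  dg$ebaecfcecd  d
    8  ebaecfcecddg$  $
    9  ecddg$ebaecfc  c
   10  ecfcecddg$eba  a
   11  fcecddg$ebaec  c
   12  g$ebaecfcecdd  d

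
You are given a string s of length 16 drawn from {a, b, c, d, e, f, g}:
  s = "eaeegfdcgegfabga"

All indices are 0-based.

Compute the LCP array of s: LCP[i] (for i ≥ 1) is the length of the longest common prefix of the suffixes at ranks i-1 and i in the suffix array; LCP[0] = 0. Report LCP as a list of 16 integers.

rank→(start, suffix):
  0 → (15, 'a')
  1 → (12, 'abga')
  2 → (1, 'aeegfdcgegfabga')
  3 → (13, 'bga')
  4 → (7, 'cgegfabga')
  5 → (6, 'dcgegfabga')
  6 → (0, 'eaeegfdcgegfabga')
  7 → (2, 'eegfdcgegfabga')
  8 → (9, 'egfabga')
  9 → (3, 'egfdcgegfabga')
  10 → (11, 'fabga')
  11 → (5, 'fdcgegfabga')
  12 → (14, 'ga')
  13 → (8, 'gegfabga')
  14 → (10, 'gfabga')
  15 → (4, 'gfdcgegfabga')

SA = [15, 12, 1, 13, 7, 6, 0, 2, 9, 3, 11, 5, 14, 8, 10, 4]
rank  pair      lcp
   1  s[15:],s[12:]  1  'a'
   2  s[12:],s[1:]  1  'a'
   3  s[1:],s[13:]  0  ''
   4  s[13:],s[7:]  0  ''
   5  s[7:],s[6:]  0  ''
   6  s[6:],s[0:]  0  ''
   7  s[0:],s[2:]  1  'e'
   8  s[2:],s[9:]  1  'e'
   9  s[9:],s[3:]  3  'egf'
  10  s[3:],s[11:]  0  ''
  11  s[11:],s[5:]  1  'f'
  12  s[5:],s[14:]  0  ''
  13  s[14:],s[8:]  1  'g'
  14  s[8:],s[10:]  1  'g'
  15  s[10:],s[4:]  2  'gf'

[0, 1, 1, 0, 0, 0, 0, 1, 1, 3, 0, 1, 0, 1, 1, 2]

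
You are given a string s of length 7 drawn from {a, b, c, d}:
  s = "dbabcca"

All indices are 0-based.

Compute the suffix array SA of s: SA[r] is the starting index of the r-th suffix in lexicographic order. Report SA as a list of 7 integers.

rank→(start, suffix):
  0 → (6, 'a')
  1 → (2, 'abcca')
  2 → (1, 'babcca')
  3 → (3, 'bcca')
  4 → (5, 'ca')
  5 → (4, 'cca')
  6 → (0, 'dbabcca')

[6, 2, 1, 3, 5, 4, 0]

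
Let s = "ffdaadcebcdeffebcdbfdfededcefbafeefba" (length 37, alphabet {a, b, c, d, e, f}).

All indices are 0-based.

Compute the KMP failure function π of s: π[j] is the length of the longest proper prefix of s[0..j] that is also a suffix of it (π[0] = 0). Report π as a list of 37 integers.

π[0] = 0
j=1 s[j]='f': π[1]=1 (border 'f')
j=2 s[j]='d': k: 1→0; π[2]=0 (border '')
j=3 s[j]='a': π[3]=0 (border '')
j=4 s[j]='a': π[4]=0 (border '')
j=5 s[j]='d': π[5]=0 (border '')
j=6 s[j]='c': π[6]=0 (border '')
j=7 s[j]='e': π[7]=0 (border '')
j=8 s[j]='b': π[8]=0 (border '')
j=9 s[j]='c': π[9]=0 (border '')
j=10 s[j]='d': π[10]=0 (border '')
j=11 s[j]='e': π[11]=0 (border '')
j=12 s[j]='f': π[12]=1 (border 'f')
j=13 s[j]='f': π[13]=2 (border 'ff')
j=14 s[j]='e': k: 2→1→0; π[14]=0 (border '')
j=15 s[j]='b': π[15]=0 (border '')
j=16 s[j]='c': π[16]=0 (border '')
j=17 s[j]='d': π[17]=0 (border '')
j=18 s[j]='b': π[18]=0 (border '')
j=19 s[j]='f': π[19]=1 (border 'f')
j=20 s[j]='d': k: 1→0; π[20]=0 (border '')
j=21 s[j]='f': π[21]=1 (border 'f')
j=22 s[j]='e': k: 1→0; π[22]=0 (border '')
j=23 s[j]='d': π[23]=0 (border '')
j=24 s[j]='e': π[24]=0 (border '')
j=25 s[j]='d': π[25]=0 (border '')
j=26 s[j]='c': π[26]=0 (border '')
j=27 s[j]='e': π[27]=0 (border '')
j=28 s[j]='f': π[28]=1 (border 'f')
j=29 s[j]='b': k: 1→0; π[29]=0 (border '')
j=30 s[j]='a': π[30]=0 (border '')
j=31 s[j]='f': π[31]=1 (border 'f')
j=32 s[j]='e': k: 1→0; π[32]=0 (border '')
j=33 s[j]='e': π[33]=0 (border '')
j=34 s[j]='f': π[34]=1 (border 'f')
j=35 s[j]='b': k: 1→0; π[35]=0 (border '')
j=36 s[j]='a': π[36]=0 (border '')

[0, 1, 0, 0, 0, 0, 0, 0, 0, 0, 0, 0, 1, 2, 0, 0, 0, 0, 0, 1, 0, 1, 0, 0, 0, 0, 0, 0, 1, 0, 0, 1, 0, 0, 1, 0, 0]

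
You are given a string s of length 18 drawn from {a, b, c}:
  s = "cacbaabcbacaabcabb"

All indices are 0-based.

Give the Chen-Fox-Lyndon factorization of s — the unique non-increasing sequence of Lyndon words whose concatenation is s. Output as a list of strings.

emit factor 1: 'c' (i=0, period=1)
emit factor 2: 'acb' (i=1, period=3)
emit factor 3: 'aabcbac' (i=4, period=7)
emit factor 4: 'aabcabb' (i=11, period=7)

["c", "acb", "aabcbac", "aabcabb"]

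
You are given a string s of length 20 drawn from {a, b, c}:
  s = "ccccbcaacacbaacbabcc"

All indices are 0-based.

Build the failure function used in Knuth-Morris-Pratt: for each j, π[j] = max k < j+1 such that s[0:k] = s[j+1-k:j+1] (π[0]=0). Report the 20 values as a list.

[0, 1, 2, 3, 0, 1, 0, 0, 1, 0, 1, 0, 0, 0, 1, 0, 0, 0, 1, 2]

π[0] = 0
j=1 s[j]='c': π[1]=1 (border 'c')
j=2 s[j]='c': π[2]=2 (border 'cc')
j=3 s[j]='c': π[3]=3 (border 'ccc')
j=4 s[j]='b': k: 3→2→1→0; π[4]=0 (border '')
j=5 s[j]='c': π[5]=1 (border 'c')
j=6 s[j]='a': k: 1→0; π[6]=0 (border '')
j=7 s[j]='a': π[7]=0 (border '')
j=8 s[j]='c': π[8]=1 (border 'c')
j=9 s[j]='a': k: 1→0; π[9]=0 (border '')
j=10 s[j]='c': π[10]=1 (border 'c')
j=11 s[j]='b': k: 1→0; π[11]=0 (border '')
j=12 s[j]='a': π[12]=0 (border '')
j=13 s[j]='a': π[13]=0 (border '')
j=14 s[j]='c': π[14]=1 (border 'c')
j=15 s[j]='b': k: 1→0; π[15]=0 (border '')
j=16 s[j]='a': π[16]=0 (border '')
j=17 s[j]='b': π[17]=0 (border '')
j=18 s[j]='c': π[18]=1 (border 'c')
j=19 s[j]='c': π[19]=2 (border 'cc')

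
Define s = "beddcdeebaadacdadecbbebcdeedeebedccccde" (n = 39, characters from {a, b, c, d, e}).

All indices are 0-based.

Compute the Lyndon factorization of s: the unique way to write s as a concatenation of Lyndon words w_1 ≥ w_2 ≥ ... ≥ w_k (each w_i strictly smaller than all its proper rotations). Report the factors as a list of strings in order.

["beddcdee", "b", "aadacdadecbbebcdeedeebedccccde"]

emit factor 1: 'beddcdee' (i=0, period=8)
emit factor 2: 'b' (i=8, period=1)
emit factor 3: 'aadacdadecbbebcdeedeebedccccde' (i=9, period=30)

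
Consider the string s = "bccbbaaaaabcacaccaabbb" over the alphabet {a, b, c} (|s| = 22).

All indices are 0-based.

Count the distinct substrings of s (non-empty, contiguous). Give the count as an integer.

217

rank | idx | suffix
   0 |   5 | aaaaabcacaccaabbb
   1 |   6 | aaaabcacaccaabbb
   2 |   7 | aaabcacaccaabbb
   3 |  17 | aabbb
   4 |   8 | aabcacaccaabbb
   5 |  18 | abbb
   6 |   9 | abcacaccaabbb
   7 |  12 | acaccaabbb
   8 |  14 | accaabbb
   9 |  21 | b
  10 |   4 | baaaaabcacaccaabbb
  11 |  20 | bb
  12 |   3 | bbaaaaabcacaccaabbb
  13 |  19 | bbb
  14 |  10 | bcacaccaabbb
  15 |   0 | bccbbaaaaabcacaccaabbb
  16 |  16 | caabbb
  17 |  11 | cacaccaabbb
  18 |  13 | caccaabbb
  19 |   2 | cbbaaaaabcacaccaabbb
  20 |  15 | ccaabbb
  21 |   1 | ccbbaaaaabcacaccaabbb

SA = [5, 6, 7, 17, 8, 18, 9, 12, 14, 21, 4, 20, 3, 19, 10, 0, 16, 11, 13, 2, 15, 1]
rank  pair      lcp
   1  s[5:],s[6:]  4  'aaaa'
   2  s[6:],s[7:]  3  'aaa'
   3  s[7:],s[17:]  2  'aa'
   4  s[17:],s[8:]  3  'aab'
   5  s[8:],s[18:]  1  'a'
   6  s[18:],s[9:]  2  'ab'
   7  s[9:],s[12:]  1  'a'
   8  s[12:],s[14:]  2  'ac'
   9  s[14:],s[21:]  0  ''
  10  s[21:],s[4:]  1  'b'
  11  s[4:],s[20:]  1  'b'
  12  s[20:],s[3:]  2  'bb'
  13  s[3:],s[19:]  2  'bb'
  14  s[19:],s[10:]  1  'b'
  15  s[10:],s[0:]  2  'bc'
  16  s[0:],s[16:]  0  ''
  17  s[16:],s[11:]  2  'ca'
  18  s[11:],s[13:]  3  'cac'
  19  s[13:],s[2:]  1  'c'
  20  s[2:],s[15:]  1  'c'
  21  s[15:],s[1:]  2  'cc'

n(n+1)/2 = 22·23/2 = 253
Σ LCP = 0 + 4 + 3 + 2 + 3 + 1 + 2 + 1 + 2 + 0 + 1 + 1 + 2 + 2 + 1 + 2 + 0 + 2 + 3 + 1 + 1 + 2 = 36
distinct = 253 − 36 = 217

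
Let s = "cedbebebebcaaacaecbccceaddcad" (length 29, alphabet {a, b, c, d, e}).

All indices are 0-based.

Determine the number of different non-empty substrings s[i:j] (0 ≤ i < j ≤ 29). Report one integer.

394

sorted suffixes:
  #0 SA[0]=11  'aaacaecbccceaddcad'
  #1 SA[1]=12  'aacaecbccceaddcad'
  #2 SA[2]=13  'acaecbccceaddcad'
  #3 SA[3]=27  'ad'
  #4 SA[4]=23  'addcad'
  #5 SA[5]=15  'aecbccceaddcad'
  #6 SA[6]=9  'bcaaacaecbccceaddcad'
  #7 SA[7]=18  'bccceaddcad'
  #8 SA[8]=7  'bebcaaacaecbccceaddcad'
  #9 SA[9]=5  'bebebcaaacaecbccceaddcad'
  #10 SA[10]=3  'bebebebcaaacaecbccceaddcad'
  #11 SA[11]=10  'caaacaecbccceaddcad'
  #12 SA[12]=26  'cad'
  #13 SA[13]=14  'caecbccceaddcad'
  #14 SA[14]=17  'cbccceaddcad'
  #15 SA[15]=19  'ccceaddcad'
  #16 SA[16]=20  'cceaddcad'
  #17 SA[17]=21  'ceaddcad'
  #18 SA[18]=0  'cedbebebebcaaacaecbccceaddcad'
  #19 SA[19]=28  'd'
  #20 SA[20]=2  'dbebebebcaaacaecbccceaddcad'
  #21 SA[21]=25  'dcad'
  #22 SA[22]=24  'ddcad'
  #23 SA[23]=22  'eaddcad'
  #24 SA[24]=8  'ebcaaacaecbccceaddcad'
  #25 SA[25]=6  'ebebcaaacaecbccceaddcad'
  #26 SA[26]=4  'ebebebcaaacaecbccceaddcad'
  #27 SA[27]=16  'ecbccceaddcad'
  #28 SA[28]=1  'edbebebebcaaacaecbccceaddcad'

SA = [11, 12, 13, 27, 23, 15, 9, 18, 7, 5, 3, 10, 26, 14, 17, 19, 20, 21, 0, 28, 2, 25, 24, 22, 8, 6, 4, 16, 1]
[i] adj suffixes → lcp
  [1] 11/12 → 2 ('aa')
  [2] 12/13 → 1 ('a')
  [3] 13/27 → 1 ('a')
  [4] 27/23 → 2 ('ad')
  [5] 23/15 → 1 ('a')
  [6] 15/9 → 0 ('')
  [7] 9/18 → 2 ('bc')
  [8] 18/7 → 1 ('b')
  [9] 7/5 → 3 ('beb')
  [10] 5/3 → 5 ('bebeb')
  [11] 3/10 → 0 ('')
  [12] 10/26 → 2 ('ca')
  [13] 26/14 → 2 ('ca')
  [14] 14/17 → 1 ('c')
  [15] 17/19 → 1 ('c')
  [16] 19/20 → 2 ('cc')
  [17] 20/21 → 1 ('c')
  [18] 21/0 → 2 ('ce')
  [19] 0/28 → 0 ('')
  [20] 28/2 → 1 ('d')
  [21] 2/25 → 1 ('d')
  [22] 25/24 → 1 ('d')
  [23] 24/22 → 0 ('')
  [24] 22/8 → 1 ('e')
  [25] 8/6 → 2 ('eb')
  [26] 6/4 → 4 ('ebeb')
  [27] 4/16 → 1 ('e')
  [28] 16/1 → 1 ('e')

n(n+1)/2 = 29·30/2 = 435
Σ LCP = 0 + 2 + 1 + 1 + 2 + 1 + 0 + 2 + 1 + 3 + 5 + 0 + 2 + 2 + 1 + 1 + 2 + 1 + 2 + 0 + 1 + 1 + 1 + 0 + 1 + 2 + 4 + 1 + 1 = 41
distinct = 435 − 41 = 394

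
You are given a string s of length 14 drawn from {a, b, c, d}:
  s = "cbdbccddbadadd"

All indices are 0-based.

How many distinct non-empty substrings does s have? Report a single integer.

92

sorted suffixes:
  #0 SA[0]=9  'adadd'
  #1 SA[1]=11  'add'
  #2 SA[2]=8  'badadd'
  #3 SA[3]=3  'bccddbadadd'
  #4 SA[4]=1  'bdbccddbadadd'
  #5 SA[5]=0  'cbdbccddbadadd'
  #6 SA[6]=4  'ccddbadadd'
  #7 SA[7]=5  'cddbadadd'
  #8 SA[8]=13  'd'
  #9 SA[9]=10  'dadd'
  #10 SA[10]=7  'dbadadd'
  #11 SA[11]=2  'dbccddbadadd'
  #12 SA[12]=12  'dd'
  #13 SA[13]=6  'ddbadadd'

SA = [9, 11, 8, 3, 1, 0, 4, 5, 13, 10, 7, 2, 12, 6]
rank  pair      lcp
   1  s[9:],s[11:]  2  'ad'
   2  s[11:],s[8:]  0  ''
   3  s[8:],s[3:]  1  'b'
   4  s[3:],s[1:]  1  'b'
   5  s[1:],s[0:]  0  ''
   6  s[0:],s[4:]  1  'c'
   7  s[4:],s[5:]  1  'c'
   8  s[5:],s[13:]  0  ''
   9  s[13:],s[10:]  1  'd'
  10  s[10:],s[7:]  1  'd'
  11  s[7:],s[2:]  2  'db'
  12  s[2:],s[12:]  1  'd'
  13  s[12:],s[6:]  2  'dd'

n(n+1)/2 = 14·15/2 = 105
Σ LCP = 0 + 2 + 0 + 1 + 1 + 0 + 1 + 1 + 0 + 1 + 1 + 2 + 1 + 2 = 13
distinct = 105 − 13 = 92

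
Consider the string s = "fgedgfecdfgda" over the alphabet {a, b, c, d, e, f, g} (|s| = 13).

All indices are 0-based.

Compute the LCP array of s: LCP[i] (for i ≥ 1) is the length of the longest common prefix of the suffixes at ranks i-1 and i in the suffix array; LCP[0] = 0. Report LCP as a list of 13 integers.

rank | idx | suffix
   0 |  12 | a
   1 |   7 | cdfgda
   2 |  11 | da
   3 |   8 | dfgda
   4 |   3 | dgfecdfgda
   5 |   6 | ecdfgda
   6 |   2 | edgfecdfgda
   7 |   5 | fecdfgda
   8 |   9 | fgda
   9 |   0 | fgedgfecdfgda
  10 |  10 | gda
  11 |   1 | gedgfecdfgda
  12 |   4 | gfecdfgda

SA = [12, 7, 11, 8, 3, 6, 2, 5, 9, 0, 10, 1, 4]
rank  pair      lcp
   1  s[12:],s[7:]  0  ''
   2  s[7:],s[11:]  0  ''
   3  s[11:],s[8:]  1  'd'
   4  s[8:],s[3:]  1  'd'
   5  s[3:],s[6:]  0  ''
   6  s[6:],s[2:]  1  'e'
   7  s[2:],s[5:]  0  ''
   8  s[5:],s[9:]  1  'f'
   9  s[9:],s[0:]  2  'fg'
  10  s[0:],s[10:]  0  ''
  11  s[10:],s[1:]  1  'g'
  12  s[1:],s[4:]  1  'g'

[0, 0, 0, 1, 1, 0, 1, 0, 1, 2, 0, 1, 1]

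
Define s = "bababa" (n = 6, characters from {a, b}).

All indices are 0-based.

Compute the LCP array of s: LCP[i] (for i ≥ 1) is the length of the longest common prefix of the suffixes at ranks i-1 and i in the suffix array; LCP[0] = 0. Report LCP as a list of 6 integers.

[0, 1, 3, 0, 2, 4]

rank→(start, suffix):
  0 → (5, 'a')
  1 → (3, 'aba')
  2 → (1, 'ababa')
  3 → (4, 'ba')
  4 → (2, 'baba')
  5 → (0, 'bababa')

SA = [5, 3, 1, 4, 2, 0]
rank  pair      lcp
   1  s[5:],s[3:]  1  'a'
   2  s[3:],s[1:]  3  'aba'
   3  s[1:],s[4:]  0  ''
   4  s[4:],s[2:]  2  'ba'
   5  s[2:],s[0:]  4  'baba'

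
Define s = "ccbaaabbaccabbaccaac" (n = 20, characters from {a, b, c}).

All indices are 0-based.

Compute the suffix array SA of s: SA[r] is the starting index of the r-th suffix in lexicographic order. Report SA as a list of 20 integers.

[3, 4, 17, 11, 5, 18, 14, 8, 2, 13, 7, 12, 6, 19, 16, 10, 1, 15, 9, 0]

rank | idx | suffix
   0 |   3 | aaabbaccabbaccaac
   1 |   4 | aabbaccabbaccaac
   2 |  17 | aac
   3 |  11 | abbaccaac
   4 |   5 | abbaccabbaccaac
   5 |  18 | ac
   6 |  14 | accaac
   7 |   8 | accabbaccaac
   8 |   2 | baaabbaccabbaccaac
   9 |  13 | baccaac
  10 |   7 | baccabbaccaac
  11 |  12 | bbaccaac
  12 |   6 | bbaccabbaccaac
  13 |  19 | c
  14 |  16 | caac
  15 |  10 | cabbaccaac
  16 |   1 | cbaaabbaccabbaccaac
  17 |  15 | ccaac
  18 |   9 | ccabbaccaac
  19 |   0 | ccbaaabbaccabbaccaac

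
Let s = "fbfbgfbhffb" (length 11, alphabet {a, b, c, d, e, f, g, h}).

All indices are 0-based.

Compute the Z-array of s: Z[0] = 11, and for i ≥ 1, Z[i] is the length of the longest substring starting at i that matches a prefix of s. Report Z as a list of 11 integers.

Z[0]=11
i=1: i≥r, start 0; Z[1]=0
i=2: i≥r, start 0; Z[2]=2 scan→box=[2,4)
i=3: min(r-i=1, Z[1]=0)=0; Z[3]=0
i=4: i≥r, start 0; Z[4]=0
i=5: i≥r, start 0; Z[5]=2 scan→box=[5,7)
i=6: min(r-i=1, Z[1]=0)=0; Z[6]=0
i=7: i≥r, start 0; Z[7]=0
i=8: i≥r, start 0; Z[8]=1 scan→box=[8,9)
i=9: i≥r, start 0; Z[9]=2 scan→box=[9,11)
i=10: min(r-i=1, Z[1]=0)=0; Z[10]=0

[11, 0, 2, 0, 0, 2, 0, 0, 1, 2, 0]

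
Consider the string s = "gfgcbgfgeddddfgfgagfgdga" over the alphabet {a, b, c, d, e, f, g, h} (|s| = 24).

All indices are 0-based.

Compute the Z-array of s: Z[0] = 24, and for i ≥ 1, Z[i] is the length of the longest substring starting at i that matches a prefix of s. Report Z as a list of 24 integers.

[24, 0, 1, 0, 0, 3, 0, 1, 0, 0, 0, 0, 0, 0, 3, 0, 1, 0, 3, 0, 1, 0, 1, 0]

Z[0]=24
i=1: outside box; Z[1]=0
i=2: outside box; Z[2]=1 grow→box=[2,3)
i=3: outside box; Z[3]=0
i=4: outside box; Z[4]=0
i=5: outside box; Z[5]=3 grow→box=[5,8)
i=6: min(r-i=2, Z[1]=0)=0; Z[6]=0
i=7: min(r-i=1, Z[2]=1)=1; Z[7]=1
i=8: outside box; Z[8]=0
i=9: outside box; Z[9]=0
i=10: outside box; Z[10]=0
i=11: outside box; Z[11]=0
i=12: outside box; Z[12]=0
i=13: outside box; Z[13]=0
i=14: outside box; Z[14]=3 grow→box=[14,17)
i=15: min(r-i=2, Z[1]=0)=0; Z[15]=0
i=16: min(r-i=1, Z[2]=1)=1; Z[16]=1
i=17: outside box; Z[17]=0
i=18: outside box; Z[18]=3 grow→box=[18,21)
i=19: min(r-i=2, Z[1]=0)=0; Z[19]=0
i=20: min(r-i=1, Z[2]=1)=1; Z[20]=1
i=21: outside box; Z[21]=0
i=22: outside box; Z[22]=1 grow→box=[22,23)
i=23: outside box; Z[23]=0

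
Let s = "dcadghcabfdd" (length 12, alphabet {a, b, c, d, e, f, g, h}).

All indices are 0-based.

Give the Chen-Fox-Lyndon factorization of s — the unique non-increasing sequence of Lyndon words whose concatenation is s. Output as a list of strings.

["d", "c", "adghc", "abfdd"]

emit factor 1: 'd' (i=0, period=1)
emit factor 2: 'c' (i=1, period=1)
emit factor 3: 'adghc' (i=2, period=5)
emit factor 4: 'abfdd' (i=7, period=5)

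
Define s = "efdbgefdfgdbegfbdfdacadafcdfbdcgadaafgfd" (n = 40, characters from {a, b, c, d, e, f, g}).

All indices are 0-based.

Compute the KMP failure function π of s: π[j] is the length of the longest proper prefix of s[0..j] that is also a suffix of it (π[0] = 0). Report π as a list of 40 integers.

π[0] = 0
j=1 s[j]='f': π[1]=0 (border '')
j=2 s[j]='d': π[2]=0 (border '')
j=3 s[j]='b': π[3]=0 (border '')
j=4 s[j]='g': π[4]=0 (border '')
j=5 s[j]='e': π[5]=1 (border 'e')
j=6 s[j]='f': π[6]=2 (border 'ef')
j=7 s[j]='d': π[7]=3 (border 'efd')
j=8 s[j]='f': k: 3→0; π[8]=0 (border '')
j=9 s[j]='g': π[9]=0 (border '')
j=10 s[j]='d': π[10]=0 (border '')
j=11 s[j]='b': π[11]=0 (border '')
j=12 s[j]='e': π[12]=1 (border 'e')
j=13 s[j]='g': k: 1→0; π[13]=0 (border '')
j=14 s[j]='f': π[14]=0 (border '')
j=15 s[j]='b': π[15]=0 (border '')
j=16 s[j]='d': π[16]=0 (border '')
j=17 s[j]='f': π[17]=0 (border '')
j=18 s[j]='d': π[18]=0 (border '')
j=19 s[j]='a': π[19]=0 (border '')
j=20 s[j]='c': π[20]=0 (border '')
j=21 s[j]='a': π[21]=0 (border '')
j=22 s[j]='d': π[22]=0 (border '')
j=23 s[j]='a': π[23]=0 (border '')
j=24 s[j]='f': π[24]=0 (border '')
j=25 s[j]='c': π[25]=0 (border '')
j=26 s[j]='d': π[26]=0 (border '')
j=27 s[j]='f': π[27]=0 (border '')
j=28 s[j]='b': π[28]=0 (border '')
j=29 s[j]='d': π[29]=0 (border '')
j=30 s[j]='c': π[30]=0 (border '')
j=31 s[j]='g': π[31]=0 (border '')
j=32 s[j]='a': π[32]=0 (border '')
j=33 s[j]='d': π[33]=0 (border '')
j=34 s[j]='a': π[34]=0 (border '')
j=35 s[j]='a': π[35]=0 (border '')
j=36 s[j]='f': π[36]=0 (border '')
j=37 s[j]='g': π[37]=0 (border '')
j=38 s[j]='f': π[38]=0 (border '')
j=39 s[j]='d': π[39]=0 (border '')

[0, 0, 0, 0, 0, 1, 2, 3, 0, 0, 0, 0, 1, 0, 0, 0, 0, 0, 0, 0, 0, 0, 0, 0, 0, 0, 0, 0, 0, 0, 0, 0, 0, 0, 0, 0, 0, 0, 0, 0]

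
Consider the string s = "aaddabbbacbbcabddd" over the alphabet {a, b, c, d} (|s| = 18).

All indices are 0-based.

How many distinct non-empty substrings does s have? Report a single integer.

rank→(start, suffix):
  0 → (0, 'aaddabbbacbbcabddd')
  1 → (4, 'abbbacbbcabddd')
  2 → (13, 'abddd')
  3 → (8, 'acbbcabddd')
  4 → (1, 'addabbbacbbcabddd')
  5 → (7, 'bacbbcabddd')
  6 → (6, 'bbacbbcabddd')
  7 → (5, 'bbbacbbcabddd')
  8 → (10, 'bbcabddd')
  9 → (11, 'bcabddd')
  10 → (14, 'bddd')
  11 → (12, 'cabddd')
  12 → (9, 'cbbcabddd')
  13 → (17, 'd')
  14 → (3, 'dabbbacbbcabddd')
  15 → (16, 'dd')
  16 → (2, 'ddabbbacbbcabddd')
  17 → (15, 'ddd')

SA = [0, 4, 13, 8, 1, 7, 6, 5, 10, 11, 14, 12, 9, 17, 3, 16, 2, 15]
rank  pair      lcp
   1  s[0:],s[4:]  1  'a'
   2  s[4:],s[13:]  2  'ab'
   3  s[13:],s[8:]  1  'a'
   4  s[8:],s[1:]  1  'a'
   5  s[1:],s[7:]  0  ''
   6  s[7:],s[6:]  1  'b'
   7  s[6:],s[5:]  2  'bb'
   8  s[5:],s[10:]  2  'bb'
   9  s[10:],s[11:]  1  'b'
  10  s[11:],s[14:]  1  'b'
  11  s[14:],s[12:]  0  ''
  12  s[12:],s[9:]  1  'c'
  13  s[9:],s[17:]  0  ''
  14  s[17:],s[3:]  1  'd'
  15  s[3:],s[16:]  1  'd'
  16  s[16:],s[2:]  2  'dd'
  17  s[2:],s[15:]  2  'dd'

n(n+1)/2 = 18·19/2 = 171
Σ LCP = 0 + 1 + 2 + 1 + 1 + 0 + 1 + 2 + 2 + 1 + 1 + 0 + 1 + 0 + 1 + 1 + 2 + 2 = 19
distinct = 171 − 19 = 152

152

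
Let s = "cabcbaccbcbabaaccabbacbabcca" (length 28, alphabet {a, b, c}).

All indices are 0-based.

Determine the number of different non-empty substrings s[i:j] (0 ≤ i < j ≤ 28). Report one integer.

352

sorted suffixes:
  #0 SA[0]=27  'a'
  #1 SA[1]=13  'aaccabbacbabcca'
  #2 SA[2]=11  'abaaccabbacbabcca'
  #3 SA[3]=17  'abbacbabcca'
  #4 SA[4]=1  'abcbaccbcbabaaccabbacbabcca'
  #5 SA[5]=23  'abcca'
  #6 SA[6]=20  'acbabcca'
  #7 SA[7]=14  'accabbacbabcca'
  #8 SA[8]=5  'accbcbabaaccabbacbabcca'
  #9 SA[9]=12  'baaccabbacbabcca'
  #10 SA[10]=10  'babaaccabbacbabcca'
  #11 SA[11]=22  'babcca'
  #12 SA[12]=19  'bacbabcca'
  #13 SA[13]=4  'baccbcbabaaccabbacbabcca'
  #14 SA[14]=18  'bbacbabcca'
  #15 SA[15]=8  'bcbabaaccabbacbabcca'
  #16 SA[16]=2  'bcbaccbcbabaaccabbacbabcca'
  #17 SA[17]=24  'bcca'
  #18 SA[18]=26  'ca'
  #19 SA[19]=16  'cabbacbabcca'
  #20 SA[20]=0  'cabcbaccbcbabaaccabbacbabcca'
  #21 SA[21]=9  'cbabaaccabbacbabcca'
  #22 SA[22]=21  'cbabcca'
  #23 SA[23]=3  'cbaccbcbabaaccabbacbabcca'
  #24 SA[24]=7  'cbcbabaaccabbacbabcca'
  #25 SA[25]=25  'cca'
  #26 SA[26]=15  'ccabbacbabcca'
  #27 SA[27]=6  'ccbcbabaaccabbacbabcca'

SA = [27, 13, 11, 17, 1, 23, 20, 14, 5, 12, 10, 22, 19, 4, 18, 8, 2, 24, 26, 16, 0, 9, 21, 3, 7, 25, 15, 6]
i: (SA[i-1],SA[i]) lcp shared
  1: (27,13) 1 'a'
  2: (13,11) 1 'a'
  3: (11,17) 2 'ab'
  4: (17,1) 2 'ab'
  5: (1,23) 3 'abc'
  6: (23,20) 1 'a'
  7: (20,14) 2 'ac'
  8: (14,5) 3 'acc'
  9: (5,12) 0 ''
  10: (12,10) 2 'ba'
  11: (10,22) 3 'bab'
  12: (22,19) 2 'ba'
  13: (19,4) 3 'bac'
  14: (4,18) 1 'b'
  15: (18,8) 1 'b'
  16: (8,2) 4 'bcba'
  17: (2,24) 2 'bc'
  18: (24,26) 0 ''
  19: (26,16) 2 'ca'
  20: (16,0) 3 'cab'
  21: (0,9) 1 'c'
  22: (9,21) 4 'cbab'
  23: (21,3) 3 'cba'
  24: (3,7) 2 'cb'
  25: (7,25) 1 'c'
  26: (25,15) 3 'cca'
  27: (15,6) 2 'cc'

n(n+1)/2 = 28·29/2 = 406
Σ LCP = 0 + 1 + 1 + 2 + 2 + 3 + 1 + 2 + 3 + 0 + 2 + 3 + 2 + 3 + 1 + 1 + 4 + 2 + 0 + 2 + 3 + 1 + 4 + 3 + 2 + 1 + 3 + 2 = 54
distinct = 406 − 54 = 352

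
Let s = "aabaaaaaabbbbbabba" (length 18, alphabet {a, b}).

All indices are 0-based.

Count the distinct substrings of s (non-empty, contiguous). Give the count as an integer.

rank→(start, suffix):
  0 → (17, 'a')
  1 → (3, 'aaaaaabbbbbabba')
  2 → (4, 'aaaaabbbbbabba')
  3 → (5, 'aaaabbbbbabba')
  4 → (6, 'aaabbbbbabba')
  5 → (0, 'aabaaaaaabbbbbabba')
  6 → (7, 'aabbbbbabba')
  7 → (1, 'abaaaaaabbbbbabba')
  8 → (14, 'abba')
  9 → (8, 'abbbbbabba')
  10 → (16, 'ba')
  11 → (2, 'baaaaaabbbbbabba')
  12 → (13, 'babba')
  13 → (15, 'bba')
  14 → (12, 'bbabba')
  15 → (11, 'bbbabba')
  16 → (10, 'bbbbabba')
  17 → (9, 'bbbbbabba')

SA = [17, 3, 4, 5, 6, 0, 7, 1, 14, 8, 16, 2, 13, 15, 12, 11, 10, 9]
[i] adj suffixes → lcp
  [1] 17/3 → 1 ('a')
  [2] 3/4 → 5 ('aaaaa')
  [3] 4/5 → 4 ('aaaa')
  [4] 5/6 → 3 ('aaa')
  [5] 6/0 → 2 ('aa')
  [6] 0/7 → 3 ('aab')
  [7] 7/1 → 1 ('a')
  [8] 1/14 → 2 ('ab')
  [9] 14/8 → 3 ('abb')
  [10] 8/16 → 0 ('')
  [11] 16/2 → 2 ('ba')
  [12] 2/13 → 2 ('ba')
  [13] 13/15 → 1 ('b')
  [14] 15/12 → 3 ('bba')
  [15] 12/11 → 2 ('bb')
  [16] 11/10 → 3 ('bbb')
  [17] 10/9 → 4 ('bbbb')

n(n+1)/2 = 18·19/2 = 171
Σ LCP = 0 + 1 + 5 + 4 + 3 + 2 + 3 + 1 + 2 + 3 + 0 + 2 + 2 + 1 + 3 + 2 + 3 + 4 = 41
distinct = 171 − 41 = 130

130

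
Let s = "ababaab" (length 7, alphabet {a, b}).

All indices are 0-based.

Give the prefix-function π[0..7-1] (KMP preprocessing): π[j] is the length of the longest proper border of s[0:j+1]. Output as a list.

π[0] = 0
j=1 s[j]='b': π[1]=0 (border '')
j=2 s[j]='a': π[2]=1 (border 'a')
j=3 s[j]='b': π[3]=2 (border 'ab')
j=4 s[j]='a': π[4]=3 (border 'aba')
j=5 s[j]='a': k: 3→1→0; π[5]=1 (border 'a')
j=6 s[j]='b': π[6]=2 (border 'ab')

[0, 0, 1, 2, 3, 1, 2]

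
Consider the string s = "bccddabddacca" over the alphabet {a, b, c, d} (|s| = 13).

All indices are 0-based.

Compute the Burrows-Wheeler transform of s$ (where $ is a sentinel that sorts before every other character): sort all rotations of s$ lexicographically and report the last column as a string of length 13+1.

rank  rotation        last
    0  $bccddabddacca  a
    1  a$bccddabddacc  c
    2  abddacca$bccdd  d
    3  acca$bccddabdd  d
    4  bccddabddacca$  $
    5  bddacca$bccdda  a
    6  ca$bccddabddac  c
    7  cca$bccddabdda  a
    8  ccddabddacca$b  b
    9  cddabddacca$bc  c
   10  dabddacca$bccd  d
   11  dacca$bccddabd  d
   12  ddabddacca$bcc  c
   13  ddacca$bccddab  b

acdd$acabcddcb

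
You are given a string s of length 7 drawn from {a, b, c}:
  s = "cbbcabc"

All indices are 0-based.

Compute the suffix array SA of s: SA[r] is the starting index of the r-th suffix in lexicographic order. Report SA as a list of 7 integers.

[4, 1, 5, 2, 6, 3, 0]

sorted suffixes:
  #0 SA[0]=4  'abc'
  #1 SA[1]=1  'bbcabc'
  #2 SA[2]=5  'bc'
  #3 SA[3]=2  'bcabc'
  #4 SA[4]=6  'c'
  #5 SA[5]=3  'cabc'
  #6 SA[6]=0  'cbbcabc'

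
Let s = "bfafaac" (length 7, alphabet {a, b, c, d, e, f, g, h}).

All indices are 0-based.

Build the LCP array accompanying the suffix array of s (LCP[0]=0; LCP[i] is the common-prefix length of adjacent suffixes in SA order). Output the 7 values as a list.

sorted suffixes:
  #0 SA[0]=4  'aac'
  #1 SA[1]=5  'ac'
  #2 SA[2]=2  'afaac'
  #3 SA[3]=0  'bfafaac'
  #4 SA[4]=6  'c'
  #5 SA[5]=3  'faac'
  #6 SA[6]=1  'fafaac'

SA = [4, 5, 2, 0, 6, 3, 1]
rank  pair      lcp
   1  s[4:],s[5:]  1  'a'
   2  s[5:],s[2:]  1  'a'
   3  s[2:],s[0:]  0  ''
   4  s[0:],s[6:]  0  ''
   5  s[6:],s[3:]  0  ''
   6  s[3:],s[1:]  2  'fa'

[0, 1, 1, 0, 0, 0, 2]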